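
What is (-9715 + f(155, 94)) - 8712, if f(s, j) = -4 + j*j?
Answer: -9595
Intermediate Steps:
f(s, j) = -4 + j**2
(-9715 + f(155, 94)) - 8712 = (-9715 + (-4 + 94**2)) - 8712 = (-9715 + (-4 + 8836)) - 8712 = (-9715 + 8832) - 8712 = -883 - 8712 = -9595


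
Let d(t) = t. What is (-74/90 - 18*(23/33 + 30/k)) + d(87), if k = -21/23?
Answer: 2304436/3465 ≈ 665.06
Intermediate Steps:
k = -21/23 (k = -21*1/23 = -21/23 ≈ -0.91304)
(-74/90 - 18*(23/33 + 30/k)) + d(87) = (-74/90 - 18*(23/33 + 30/(-21/23))) + 87 = (-74*1/90 - 18*(23*(1/33) + 30*(-23/21))) + 87 = (-37/45 - 18*(23/33 - 230/7)) + 87 = (-37/45 - 18*(-7429/231)) + 87 = (-37/45 + 44574/77) + 87 = 2002981/3465 + 87 = 2304436/3465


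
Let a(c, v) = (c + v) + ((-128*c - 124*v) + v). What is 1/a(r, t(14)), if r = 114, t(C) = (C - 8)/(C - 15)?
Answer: -1/13746 ≈ -7.2748e-5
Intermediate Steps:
t(C) = (-8 + C)/(-15 + C)
a(c, v) = -127*c - 122*v (a(c, v) = (c + v) + (-128*c - 123*v) = -127*c - 122*v)
1/a(r, t(14)) = 1/(-127*114 - 122*(-8 + 14)/(-15 + 14)) = 1/(-14478 - 122*6/(-1)) = 1/(-14478 - (-122)*6) = 1/(-14478 - 122*(-6)) = 1/(-14478 + 732) = 1/(-13746) = -1/13746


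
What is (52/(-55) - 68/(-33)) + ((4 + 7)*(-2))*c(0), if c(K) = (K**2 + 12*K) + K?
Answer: 184/165 ≈ 1.1152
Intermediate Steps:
c(K) = K**2 + 13*K
(52/(-55) - 68/(-33)) + ((4 + 7)*(-2))*c(0) = (52/(-55) - 68/(-33)) + ((4 + 7)*(-2))*(0*(13 + 0)) = (52*(-1/55) - 68*(-1/33)) + (11*(-2))*(0*13) = (-52/55 + 68/33) - 22*0 = 184/165 + 0 = 184/165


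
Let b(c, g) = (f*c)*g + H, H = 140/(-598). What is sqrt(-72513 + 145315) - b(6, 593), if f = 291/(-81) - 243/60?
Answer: 731752289/26910 + sqrt(72802) ≈ 27462.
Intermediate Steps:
H = -70/299 (H = 140*(-1/598) = -70/299 ≈ -0.23411)
f = -4127/540 (f = 291*(-1/81) - 243*1/60 = -97/27 - 81/20 = -4127/540 ≈ -7.6426)
b(c, g) = -70/299 - 4127*c*g/540 (b(c, g) = (-4127*c/540)*g - 70/299 = -4127*c*g/540 - 70/299 = -70/299 - 4127*c*g/540)
sqrt(-72513 + 145315) - b(6, 593) = sqrt(-72513 + 145315) - (-70/299 - 4127/540*6*593) = sqrt(72802) - (-70/299 - 2447311/90) = sqrt(72802) - 1*(-731752289/26910) = sqrt(72802) + 731752289/26910 = 731752289/26910 + sqrt(72802)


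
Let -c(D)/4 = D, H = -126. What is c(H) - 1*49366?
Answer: -48862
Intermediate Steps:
c(D) = -4*D
c(H) - 1*49366 = -4*(-126) - 1*49366 = 504 - 49366 = -48862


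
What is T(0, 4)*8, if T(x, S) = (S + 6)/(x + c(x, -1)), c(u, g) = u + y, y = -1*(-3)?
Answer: 80/3 ≈ 26.667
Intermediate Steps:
y = 3
c(u, g) = 3 + u (c(u, g) = u + 3 = 3 + u)
T(x, S) = (6 + S)/(3 + 2*x) (T(x, S) = (S + 6)/(x + (3 + x)) = (6 + S)/(3 + 2*x))
T(0, 4)*8 = ((6 + 4)/(3 + 2*0))*8 = (10/(3 + 0))*8 = (10/3)*8 = 80/3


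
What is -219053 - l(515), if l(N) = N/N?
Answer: -219054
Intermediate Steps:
l(N) = 1
-219053 - l(515) = -219053 - 1*1 = -219053 - 1 = -219054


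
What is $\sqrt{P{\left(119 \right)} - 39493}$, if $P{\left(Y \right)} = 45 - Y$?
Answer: $11 i \sqrt{327} \approx 198.91 i$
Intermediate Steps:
$\sqrt{P{\left(119 \right)} - 39493} = \sqrt{\left(45 - 119\right) - 39493} = \sqrt{-74 - 39493} = \sqrt{-39567} = 11 i \sqrt{327}$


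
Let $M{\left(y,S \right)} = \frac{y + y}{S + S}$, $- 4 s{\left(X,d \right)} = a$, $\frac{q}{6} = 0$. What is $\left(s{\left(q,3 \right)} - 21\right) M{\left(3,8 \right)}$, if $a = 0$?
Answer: $- \frac{63}{8} \approx -7.875$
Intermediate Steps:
$q = 0$ ($q = 6 \cdot 0 = 0$)
$s{\left(X,d \right)} = 0$ ($s{\left(X,d \right)} = \left(- \frac{1}{4}\right) 0 = 0$)
$M{\left(y,S \right)} = \frac{y}{S}$ ($M{\left(y,S \right)} = \frac{2 y}{2 S} = 2 y \frac{1}{2 S} = \frac{y}{S}$)
$\left(s{\left(q,3 \right)} - 21\right) M{\left(3,8 \right)} = \left(0 - 21\right) \frac{3}{8} = - 21 \cdot 3 \cdot \frac{1}{8} = \left(-21\right) \frac{3}{8} = - \frac{63}{8}$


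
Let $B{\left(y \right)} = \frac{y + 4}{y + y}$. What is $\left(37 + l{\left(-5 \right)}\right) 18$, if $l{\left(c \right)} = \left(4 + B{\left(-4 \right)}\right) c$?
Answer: $306$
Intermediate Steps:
$B{\left(y \right)} = \frac{4 + y}{2 y}$
$l{\left(c \right)} = 4 c$ ($l{\left(c \right)} = \left(4 + \frac{4 - 4}{2 \left(-4\right)}\right) c = \left(4 + \frac{1}{2} \left(- \frac{1}{4}\right) 0\right) c = \left(4 + 0\right) c = 4 c$)
$\left(37 + l{\left(-5 \right)}\right) 18 = \left(37 + 4 \left(-5\right)\right) 18 = \left(37 - 20\right) 18 = 17 \cdot 18 = 306$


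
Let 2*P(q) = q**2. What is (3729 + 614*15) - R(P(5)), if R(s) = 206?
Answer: 12733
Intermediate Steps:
P(q) = q**2/2
(3729 + 614*15) - R(P(5)) = (3729 + 614*15) - 1*206 = (3729 + 9210) - 206 = 12939 - 206 = 12733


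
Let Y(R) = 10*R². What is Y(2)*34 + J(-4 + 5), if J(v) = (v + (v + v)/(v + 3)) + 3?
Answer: 2729/2 ≈ 1364.5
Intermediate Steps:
J(v) = 3 + v + 2*v/(3 + v) (J(v) = (v + (2*v)/(3 + v)) + 3 = (v + 2*v/(3 + v)) + 3 = 3 + v + 2*v/(3 + v))
Y(2)*34 + J(-4 + 5) = (10*2²)*34 + (9 + (-4 + 5)² + 8*(-4 + 5))/(3 + (-4 + 5)) = (10*4)*34 + (9 + 1² + 8*1)/(3 + 1) = 40*34 + (9 + 1 + 8)/4 = 1360 + (¼)*18 = 1360 + 9/2 = 2729/2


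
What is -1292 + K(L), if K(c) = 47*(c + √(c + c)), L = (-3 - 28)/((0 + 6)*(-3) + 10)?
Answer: -8879/8 + 47*√31/2 ≈ -979.03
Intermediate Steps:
L = 31/8 (L = -31/(6*(-3) + 10) = -31/(-18 + 10) = -31/(-8) = -31*(-⅛) = 31/8 ≈ 3.8750)
K(c) = 47*c + 47*√2*√c (K(c) = 47*(c + √(2*c)) = 47*(c + √2*√c) = 47*c + 47*√2*√c)
-1292 + K(L) = -1292 + (47*(31/8) + 47*√2*√(31/8)) = -1292 + (1457/8 + 47*√2*(√62/4)) = -1292 + (1457/8 + 47*√31/2) = -8879/8 + 47*√31/2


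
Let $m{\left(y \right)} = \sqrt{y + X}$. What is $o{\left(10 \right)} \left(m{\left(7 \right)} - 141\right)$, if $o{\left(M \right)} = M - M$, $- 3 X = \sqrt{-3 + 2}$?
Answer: $0$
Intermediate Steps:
$X = - \frac{i}{3}$ ($X = - \frac{\sqrt{-3 + 2}}{3} = - \frac{\sqrt{-1}}{3} = - \frac{i}{3} \approx - 0.33333 i$)
$o{\left(M \right)} = 0$
$m{\left(y \right)} = \sqrt{y - \frac{i}{3}}$
$o{\left(10 \right)} \left(m{\left(7 \right)} - 141\right) = 0 \left(\frac{\sqrt{- 3 i + 9 \cdot 7}}{3} - 141\right) = 0 \left(\frac{\sqrt{- 3 i + 63}}{3} - 141\right) = 0 \left(\frac{\sqrt{63 - 3 i}}{3} - 141\right) = 0 \left(-141 + \frac{\sqrt{63 - 3 i}}{3}\right) = 0$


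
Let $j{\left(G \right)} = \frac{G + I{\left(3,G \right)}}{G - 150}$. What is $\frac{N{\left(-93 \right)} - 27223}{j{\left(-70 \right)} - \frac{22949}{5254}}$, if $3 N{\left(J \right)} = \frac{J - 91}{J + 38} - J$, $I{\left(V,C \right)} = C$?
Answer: $\frac{23572049984}{3234915} \approx 7286.8$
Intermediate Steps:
$j{\left(G \right)} = \frac{2 G}{-150 + G}$ ($j{\left(G \right)} = \frac{G + G}{G - 150} = \frac{2 G}{-150 + G}$)
$N{\left(J \right)} = - \frac{J}{3} + \frac{-91 + J}{3 \left(38 + J\right)}$ ($N{\left(J \right)} = \frac{\frac{J - 91}{J + 38} - J}{3} = \frac{\frac{-91 + J}{38 + J} - J}{3} = \frac{- J + \frac{-91 + J}{38 + J}}{3} = - \frac{J}{3} + \frac{-91 + J}{3 \left(38 + J\right)}$)
$\frac{N{\left(-93 \right)} - 27223}{j{\left(-70 \right)} - \frac{22949}{5254}} = \frac{\frac{-91 - \left(-93\right)^{2} - -3441}{3 \left(38 - 93\right)} - 27223}{2 \left(-70\right) \frac{1}{-150 - 70} - \frac{22949}{5254}} = \frac{\frac{-91 - 8649 + 3441}{3 \left(-55\right)} - 27223}{2 \left(-70\right) \frac{1}{-220} - \frac{22949}{5254}} = \frac{\frac{1}{3} \left(- \frac{1}{55}\right) \left(-91 - 8649 + 3441\right) - 27223}{2 \left(-70\right) \left(- \frac{1}{220}\right) - \frac{22949}{5254}} = \frac{\frac{1}{3} \left(- \frac{1}{55}\right) \left(-5299\right) - 27223}{\frac{7}{11} - \frac{22949}{5254}} = \frac{\frac{5299}{165} - 27223}{- \frac{215661}{57794}} = \left(- \frac{4486496}{165}\right) \left(- \frac{57794}{215661}\right) = \frac{23572049984}{3234915}$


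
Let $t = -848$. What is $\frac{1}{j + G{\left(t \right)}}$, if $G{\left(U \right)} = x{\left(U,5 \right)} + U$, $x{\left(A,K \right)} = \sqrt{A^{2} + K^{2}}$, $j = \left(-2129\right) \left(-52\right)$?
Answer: $\frac{109860}{12068500471} - \frac{\sqrt{719129}}{12068500471} \approx 9.0328 \cdot 10^{-6}$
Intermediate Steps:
$j = 110708$
$G{\left(U \right)} = U + \sqrt{25 + U^{2}}$ ($G{\left(U \right)} = \sqrt{U^{2} + 5^{2}} + U = \sqrt{U^{2} + 25} + U = \sqrt{25 + U^{2}} + U = U + \sqrt{25 + U^{2}}$)
$\frac{1}{j + G{\left(t \right)}} = \frac{1}{110708 - \left(848 - \sqrt{25 + \left(-848\right)^{2}}\right)} = \frac{1}{110708 - \left(848 - \sqrt{25 + 719104}\right)} = \frac{1}{110708 - \left(848 - \sqrt{719129}\right)} = \frac{1}{109860 + \sqrt{719129}}$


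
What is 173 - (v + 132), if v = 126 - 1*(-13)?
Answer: -98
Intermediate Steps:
v = 139 (v = 126 + 13 = 139)
173 - (v + 132) = 173 - (139 + 132) = 173 - 1*271 = 173 - 271 = -98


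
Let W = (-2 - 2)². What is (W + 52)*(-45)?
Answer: -3060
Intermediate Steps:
W = 16 (W = (-4)² = 16)
(W + 52)*(-45) = (16 + 52)*(-45) = 68*(-45) = -3060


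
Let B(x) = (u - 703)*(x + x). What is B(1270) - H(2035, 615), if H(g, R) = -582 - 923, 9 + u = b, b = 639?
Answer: -183915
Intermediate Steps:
u = 630 (u = -9 + 639 = 630)
B(x) = -146*x (B(x) = (630 - 703)*(x + x) = -146*x)
H(g, R) = -1505
B(1270) - H(2035, 615) = -146*1270 - 1*(-1505) = -185420 + 1505 = -183915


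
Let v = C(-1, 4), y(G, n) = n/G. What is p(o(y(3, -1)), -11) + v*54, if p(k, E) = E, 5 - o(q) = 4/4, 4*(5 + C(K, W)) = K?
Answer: -589/2 ≈ -294.50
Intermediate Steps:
C(K, W) = -5 + K/4
v = -21/4 (v = -5 + (¼)*(-1) = -5 - ¼ = -21/4 ≈ -5.2500)
o(q) = 4 (o(q) = 5 - 4/4 = 5 - 1*1 = 5 - 1 = 4)
p(o(y(3, -1)), -11) + v*54 = -11 - 21/4*54 = -11 - 567/2 = -589/2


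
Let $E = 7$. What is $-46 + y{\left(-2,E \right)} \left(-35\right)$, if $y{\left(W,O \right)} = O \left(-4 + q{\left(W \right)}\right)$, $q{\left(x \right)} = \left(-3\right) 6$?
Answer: $5344$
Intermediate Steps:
$q{\left(x \right)} = -18$
$y{\left(W,O \right)} = - 22 O$ ($y{\left(W,O \right)} = O \left(-4 - 18\right) = O \left(-22\right) = - 22 O$)
$-46 + y{\left(-2,E \right)} \left(-35\right) = -46 + \left(-22\right) 7 \left(-35\right) = -46 - -5390 = -46 + 5390 = 5344$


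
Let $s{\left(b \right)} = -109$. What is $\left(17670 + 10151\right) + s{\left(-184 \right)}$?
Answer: $27712$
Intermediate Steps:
$\left(17670 + 10151\right) + s{\left(-184 \right)} = \left(17670 + 10151\right) - 109 = 27821 - 109 = 27712$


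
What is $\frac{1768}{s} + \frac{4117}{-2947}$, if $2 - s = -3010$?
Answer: $- \frac{1797527}{2219091} \approx -0.81003$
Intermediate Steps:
$s = 3012$ ($s = 2 - -3010 = 2 + 3010 = 3012$)
$\frac{1768}{s} + \frac{4117}{-2947} = \frac{1768}{3012} + \frac{4117}{-2947} = 1768 \cdot \frac{1}{3012} + 4117 \left(- \frac{1}{2947}\right) = \frac{442}{753} - \frac{4117}{2947} = - \frac{1797527}{2219091}$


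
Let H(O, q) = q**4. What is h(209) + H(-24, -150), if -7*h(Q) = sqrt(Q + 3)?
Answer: 506250000 - 2*sqrt(53)/7 ≈ 5.0625e+8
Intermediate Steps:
h(Q) = -sqrt(3 + Q)/7 (h(Q) = -sqrt(Q + 3)/7 = -sqrt(3 + Q)/7)
h(209) + H(-24, -150) = -sqrt(3 + 209)/7 + (-150)**4 = -2*sqrt(53)/7 + 506250000 = 506250000 - 2*sqrt(53)/7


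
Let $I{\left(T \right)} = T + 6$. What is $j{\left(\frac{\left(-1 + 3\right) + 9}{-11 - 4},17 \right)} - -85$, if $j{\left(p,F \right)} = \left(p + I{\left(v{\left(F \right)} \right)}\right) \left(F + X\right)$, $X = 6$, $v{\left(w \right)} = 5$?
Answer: $\frac{4817}{15} \approx 321.13$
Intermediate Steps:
$I{\left(T \right)} = 6 + T$
$j{\left(p,F \right)} = \left(6 + F\right) \left(11 + p\right)$ ($j{\left(p,F \right)} = \left(p + \left(6 + 5\right)\right) \left(F + 6\right) = \left(p + 11\right) \left(6 + F\right) = \left(11 + p\right) \left(6 + F\right) = \left(6 + F\right) \left(11 + p\right)$)
$j{\left(\frac{\left(-1 + 3\right) + 9}{-11 - 4},17 \right)} - -85 = \left(66 + 6 \frac{\left(-1 + 3\right) + 9}{-11 - 4} + 11 \cdot 17 + 17 \frac{\left(-1 + 3\right) + 9}{-11 - 4}\right) - -85 = \left(66 + 6 \frac{2 + 9}{-15} + 187 + 17 \frac{2 + 9}{-15}\right) + 85 = \left(66 + 6 \cdot 11 \left(- \frac{1}{15}\right) + 187 + 17 \cdot 11 \left(- \frac{1}{15}\right)\right) + 85 = \left(66 + 6 \left(- \frac{11}{15}\right) + 187 + 17 \left(- \frac{11}{15}\right)\right) + 85 = \left(66 - \frac{22}{5} + 187 - \frac{187}{15}\right) + 85 = \frac{3542}{15} + 85 = \frac{4817}{15}$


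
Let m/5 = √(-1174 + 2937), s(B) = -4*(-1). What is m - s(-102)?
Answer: -4 + 5*√1763 ≈ 205.94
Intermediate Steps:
s(B) = 4
m = 5*√1763 (m = 5*√(-1174 + 2937) = 5*√1763 ≈ 209.94)
m - s(-102) = 5*√1763 - 1*4 = 5*√1763 - 4 = -4 + 5*√1763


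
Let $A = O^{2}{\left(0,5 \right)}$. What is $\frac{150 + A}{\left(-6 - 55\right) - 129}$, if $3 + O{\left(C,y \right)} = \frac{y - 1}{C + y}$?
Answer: $- \frac{3871}{4750} \approx -0.81495$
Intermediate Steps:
$O{\left(C,y \right)} = -3 + \frac{-1 + y}{C + y}$ ($O{\left(C,y \right)} = -3 + \frac{y - 1}{C + y} = -3 + \frac{-1 + y}{C + y}$)
$A = \frac{121}{25}$ ($A = \left(\frac{-1 - 0 - 10}{0 + 5}\right)^{2} = \left(\frac{-1 + 0 - 10}{5}\right)^{2} = \left(\frac{1}{5} \left(-11\right)\right)^{2} = \left(- \frac{11}{5}\right)^{2} = \frac{121}{25} \approx 4.84$)
$\frac{150 + A}{\left(-6 - 55\right) - 129} = \frac{150 + \frac{121}{25}}{\left(-6 - 55\right) - 129} = \frac{1}{\left(-6 - 55\right) - 129} \cdot \frac{3871}{25} = \frac{1}{-61 - 129} \cdot \frac{3871}{25} = \frac{1}{-190} \cdot \frac{3871}{25} = \left(- \frac{1}{190}\right) \frac{3871}{25} = - \frac{3871}{4750}$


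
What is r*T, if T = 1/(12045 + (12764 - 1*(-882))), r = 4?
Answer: 4/25691 ≈ 0.00015570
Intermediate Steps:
T = 1/25691 (T = 1/(12045 + (12764 + 882)) = 1/(12045 + 13646) = 1/25691 ≈ 3.8924e-5)
r*T = 4*(1/25691) = 4/25691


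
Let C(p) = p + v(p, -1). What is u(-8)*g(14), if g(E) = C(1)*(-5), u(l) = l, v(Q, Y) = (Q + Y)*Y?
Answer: 40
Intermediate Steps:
v(Q, Y) = Y*(Q + Y)
C(p) = 1 (C(p) = p - (p - 1) = p - (-1 + p) = p + (1 - p) = 1)
g(E) = -5 (g(E) = 1*(-5) = -5)
u(-8)*g(14) = -8*(-5) = 40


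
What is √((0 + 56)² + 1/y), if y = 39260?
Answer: 3*√134268503135/19630 ≈ 56.000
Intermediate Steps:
√((0 + 56)² + 1/y) = √((0 + 56)² + 1/39260) = √(56² + 1/39260) = √(3136 + 1/39260) = √(123119361/39260) = 3*√134268503135/19630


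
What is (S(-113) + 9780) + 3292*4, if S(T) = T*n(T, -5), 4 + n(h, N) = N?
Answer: 23965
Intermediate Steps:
n(h, N) = -4 + N
S(T) = -9*T (S(T) = T*(-4 - 5) = T*(-9) = -9*T)
(S(-113) + 9780) + 3292*4 = (-9*(-113) + 9780) + 3292*4 = (1017 + 9780) + 13168 = 10797 + 13168 = 23965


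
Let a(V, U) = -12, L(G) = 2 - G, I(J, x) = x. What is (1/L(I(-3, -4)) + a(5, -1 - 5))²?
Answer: 5041/36 ≈ 140.03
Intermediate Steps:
(1/L(I(-3, -4)) + a(5, -1 - 5))² = (1/(2 - 1*(-4)) - 12)² = (1/(2 + 4) - 12)² = (1/6 - 12)² = (⅙ - 12)² = (-71/6)² = 5041/36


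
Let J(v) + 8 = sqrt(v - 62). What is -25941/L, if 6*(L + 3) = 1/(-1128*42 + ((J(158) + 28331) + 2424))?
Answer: 774718694568594/89594227225 - 622584*sqrt(6)/89594227225 ≈ 8647.0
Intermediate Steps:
J(v) = -8 + sqrt(-62 + v) (J(v) = -8 + sqrt(v - 62) = -8 + sqrt(-62 + v))
L = -3 + 1/(6*(-16629 + 4*sqrt(6))) (L = -3 + 1/(6*(-1128*42 + (((-8 + sqrt(-62 + 158)) + 28331) + 2424))) = -3 + 1/(6*(-47376 + (((-8 + sqrt(96)) + 28331) + 2424))) = -3 + 1/(6*(-47376 + (((-8 + 4*sqrt(6)) + 28331) + 2424))) = -3 + 1/(6*(-47376 + ((28323 + 4*sqrt(6)) + 2424))) = -3 + 1/(6*(-47376 + (30747 + 4*sqrt(6)))) = -3 + 1/(6*(-16629 + 4*sqrt(6))) ≈ -3.0000)
-25941/L = -25941/(-1659146813/553047090 - 2*sqrt(6)/829570635)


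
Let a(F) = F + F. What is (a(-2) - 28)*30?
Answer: -960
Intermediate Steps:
a(F) = 2*F
(a(-2) - 28)*30 = (2*(-2) - 28)*30 = (-4 - 28)*30 = -32*30 = -960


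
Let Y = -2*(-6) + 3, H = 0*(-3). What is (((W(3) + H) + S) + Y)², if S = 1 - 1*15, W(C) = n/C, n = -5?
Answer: 4/9 ≈ 0.44444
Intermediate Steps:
W(C) = -5/C
H = 0
Y = 15 (Y = 12 + 3 = 15)
S = -14 (S = 1 - 15 = -14)
(((W(3) + H) + S) + Y)² = (((-5/3 + 0) - 14) + 15)² = ((-5/3 - 14) + 15)² = (-47/3 + 15)² = (-⅔)² = 4/9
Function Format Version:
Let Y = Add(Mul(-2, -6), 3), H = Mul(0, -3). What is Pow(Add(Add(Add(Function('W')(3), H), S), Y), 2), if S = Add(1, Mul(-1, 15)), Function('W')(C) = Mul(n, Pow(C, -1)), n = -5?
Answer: Rational(4, 9) ≈ 0.44444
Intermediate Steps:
Function('W')(C) = Mul(-5, Pow(C, -1))
H = 0
Y = 15 (Y = Add(12, 3) = 15)
S = -14 (S = Add(1, -15) = -14)
Pow(Add(Add(Add(Function('W')(3), H), S), Y), 2) = Pow(Add(Add(Add(Mul(-5, Pow(3, -1)), 0), -14), 15), 2) = Pow(Add(Add(Add(Mul(-5, Rational(1, 3)), 0), -14), 15), 2) = Pow(Add(Add(Add(Rational(-5, 3), 0), -14), 15), 2) = Pow(Add(Add(Rational(-5, 3), -14), 15), 2) = Pow(Add(Rational(-47, 3), 15), 2) = Pow(Rational(-2, 3), 2) = Rational(4, 9)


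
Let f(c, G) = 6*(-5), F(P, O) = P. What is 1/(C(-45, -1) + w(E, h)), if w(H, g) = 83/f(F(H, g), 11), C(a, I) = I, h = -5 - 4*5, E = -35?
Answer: -30/113 ≈ -0.26549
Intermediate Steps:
h = -25 (h = -5 - 20 = -25)
f(c, G) = -30
w(H, g) = -83/30 (w(H, g) = 83/(-30) = 83*(-1/30) = -83/30)
1/(C(-45, -1) + w(E, h)) = 1/(-1 - 83/30) = 1/(-113/30) = -30/113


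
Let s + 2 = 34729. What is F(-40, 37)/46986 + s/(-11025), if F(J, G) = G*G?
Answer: -76980457/24667650 ≈ -3.1207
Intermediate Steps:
s = 34727 (s = -2 + 34729 = 34727)
F(J, G) = G**2
F(-40, 37)/46986 + s/(-11025) = 37**2/46986 + 34727/(-11025) = 1369*(1/46986) + 34727*(-1/11025) = 1369/46986 - 4961/1575 = -76980457/24667650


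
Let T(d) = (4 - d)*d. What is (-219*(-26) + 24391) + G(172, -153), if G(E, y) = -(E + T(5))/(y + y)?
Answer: 9206177/306 ≈ 30086.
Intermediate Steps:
T(d) = d*(4 - d)
G(E, y) = -(-5 + E)/(2*y) (G(E, y) = -(E + 5*(4 - 1*5))/(y + y) = -(E + 5*(4 - 5))/(2*y) = -(E + 5*(-1))*1/(2*y) = -(E - 5)*1/(2*y) = -(-5 + E)*1/(2*y) = -(-5 + E)/(2*y))
(-219*(-26) + 24391) + G(172, -153) = (-219*(-26) + 24391) + (1/2)*(5 - 1*172)/(-153) = (5694 + 24391) + (1/2)*(-1/153)*(5 - 172) = 30085 + (1/2)*(-1/153)*(-167) = 30085 + 167/306 = 9206177/306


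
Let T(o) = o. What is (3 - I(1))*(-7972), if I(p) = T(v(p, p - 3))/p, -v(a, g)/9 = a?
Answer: -95664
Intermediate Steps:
v(a, g) = -9*a
I(p) = -9 (I(p) = (-9*p)/p = -9)
(3 - I(1))*(-7972) = (3 - 1*(-9))*(-7972) = (3 + 9)*(-7972) = 12*(-7972) = -95664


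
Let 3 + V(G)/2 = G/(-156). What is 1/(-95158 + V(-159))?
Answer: -26/2474211 ≈ -1.0508e-5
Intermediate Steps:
V(G) = -6 - G/78 (V(G) = -6 + 2*(G/(-156)) = -6 + 2*(G*(-1/156)) = -6 + 2*(-G/156) = -6 - G/78)
1/(-95158 + V(-159)) = 1/(-95158 + (-6 - 1/78*(-159))) = 1/(-95158 + (-6 + 53/26)) = 1/(-95158 - 103/26) = 1/(-2474211/26) = -26/2474211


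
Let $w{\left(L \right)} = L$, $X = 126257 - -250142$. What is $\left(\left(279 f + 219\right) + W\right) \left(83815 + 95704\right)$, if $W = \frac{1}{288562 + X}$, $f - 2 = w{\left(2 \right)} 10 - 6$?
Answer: $\frac{559024385572916}{664961} \approx 8.4069 \cdot 10^{8}$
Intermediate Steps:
$X = 376399$ ($X = 126257 + 250142 = 376399$)
$f = 16$ ($f = 2 + \left(2 \cdot 10 - 6\right) = 2 + \left(20 - 6\right) = 2 + 14 = 16$)
$W = \frac{1}{664961}$ ($W = \frac{1}{288562 + 376399} = \frac{1}{664961} \approx 1.5038 \cdot 10^{-6}$)
$\left(\left(279 f + 219\right) + W\right) \left(83815 + 95704\right) = \left(\left(279 \cdot 16 + 219\right) + \frac{1}{664961}\right) \left(83815 + 95704\right) = \left(\left(4464 + 219\right) + \frac{1}{664961}\right) 179519 = \left(4683 + \frac{1}{664961}\right) 179519 = \frac{3114012364}{664961} \cdot 179519 = \frac{559024385572916}{664961}$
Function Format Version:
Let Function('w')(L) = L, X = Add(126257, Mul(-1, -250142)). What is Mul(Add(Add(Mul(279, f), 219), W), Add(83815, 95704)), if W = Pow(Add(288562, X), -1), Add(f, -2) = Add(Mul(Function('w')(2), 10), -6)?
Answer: Rational(559024385572916, 664961) ≈ 8.4069e+8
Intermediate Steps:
X = 376399 (X = Add(126257, 250142) = 376399)
f = 16 (f = Add(2, Add(Mul(2, 10), -6)) = Add(2, Add(20, -6)) = Add(2, 14) = 16)
W = Rational(1, 664961) (W = Pow(Add(288562, 376399), -1) = Pow(664961, -1) = Rational(1, 664961) ≈ 1.5038e-6)
Mul(Add(Add(Mul(279, f), 219), W), Add(83815, 95704)) = Mul(Add(Add(Mul(279, 16), 219), Rational(1, 664961)), Add(83815, 95704)) = Mul(Add(Add(4464, 219), Rational(1, 664961)), 179519) = Mul(Add(4683, Rational(1, 664961)), 179519) = Mul(Rational(3114012364, 664961), 179519) = Rational(559024385572916, 664961)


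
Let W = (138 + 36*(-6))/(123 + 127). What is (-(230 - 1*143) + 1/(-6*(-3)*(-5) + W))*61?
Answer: -59918348/11289 ≈ -5307.7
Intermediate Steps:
W = -39/125 (W = (138 - 216)/250 = -78*1/250 = -39/125 ≈ -0.31200)
(-(230 - 1*143) + 1/(-6*(-3)*(-5) + W))*61 = (-(230 - 1*143) + 1/(-6*(-3)*(-5) - 39/125))*61 = (-(230 - 143) + 1/(18*(-5) - 39/125))*61 = (-1*87 + 1/(-90 - 39/125))*61 = (-87 + 1/(-11289/125))*61 = (-87 - 125/11289)*61 = -982268/11289*61 = -59918348/11289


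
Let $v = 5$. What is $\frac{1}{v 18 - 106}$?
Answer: $- \frac{1}{16} \approx -0.0625$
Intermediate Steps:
$\frac{1}{v 18 - 106} = \frac{1}{5 \cdot 18 - 106} = \frac{1}{90 - 106} = \frac{1}{-16} = - \frac{1}{16}$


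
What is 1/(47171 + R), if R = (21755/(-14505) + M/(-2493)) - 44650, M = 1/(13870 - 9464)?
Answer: 10621680786/26761326570053 ≈ 0.00039690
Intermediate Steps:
M = 1/4406 ≈ 0.00022696
R = -474273977786353/10621680786 (R = (21755/(-14505) + (1/4406)/(-2493)) - 44650 = (21755*(-1/14505) + (1/4406)*(-1/2493)) - 44650 = (-4351/2901 - 1/10984158) - 44650 = -15930691453/10621680786 - 44650 = -474273977786353/10621680786 ≈ -44652.)
1/(47171 + R) = 1/(47171 - 474273977786353/10621680786) = 1/(26761326570053/10621680786) = 10621680786/26761326570053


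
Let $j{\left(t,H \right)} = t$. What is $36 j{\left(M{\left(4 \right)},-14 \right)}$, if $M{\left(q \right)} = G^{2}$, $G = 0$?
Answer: $0$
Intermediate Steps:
$M{\left(q \right)} = 0$ ($M{\left(q \right)} = 0^{2} = 0$)
$36 j{\left(M{\left(4 \right)},-14 \right)} = 36 \cdot 0 = 0$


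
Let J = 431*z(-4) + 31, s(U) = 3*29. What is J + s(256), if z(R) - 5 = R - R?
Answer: 2273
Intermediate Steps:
s(U) = 87
z(R) = 5 (z(R) = 5 + (R - R) = 5 + 0 = 5)
J = 2186 (J = 431*5 + 31 = 2155 + 31 = 2186)
J + s(256) = 2186 + 87 = 2273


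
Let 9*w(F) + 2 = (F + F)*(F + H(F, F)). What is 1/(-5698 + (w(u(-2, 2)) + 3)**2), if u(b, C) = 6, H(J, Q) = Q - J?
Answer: -81/452129 ≈ -0.00017915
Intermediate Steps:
w(F) = -2/9 + 2*F**2/9 (w(F) = -2/9 + ((F + F)*(F + (F - F)))/9 = -2/9 + ((2*F)*(F + 0))/9 = -2/9 + ((2*F)*F)/9 = -2/9 + (2*F**2)/9 = -2/9 + 2*F**2/9)
1/(-5698 + (w(u(-2, 2)) + 3)**2) = 1/(-5698 + ((-2/9 + (2/9)*6**2) + 3)**2) = 1/(-5698 + ((-2/9 + (2/9)*36) + 3)**2) = 1/(-5698 + ((-2/9 + 8) + 3)**2) = 1/(-5698 + (70/9 + 3)**2) = 1/(-5698 + (97/9)**2) = 1/(-5698 + 9409/81) = 1/(-452129/81) = -81/452129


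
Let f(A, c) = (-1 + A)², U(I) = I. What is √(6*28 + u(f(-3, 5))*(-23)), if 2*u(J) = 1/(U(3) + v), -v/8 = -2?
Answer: √241718/38 ≈ 12.938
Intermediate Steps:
v = 16 (v = -8*(-2) = 16)
u(J) = 1/38 (u(J) = 1/(2*(3 + 16)) = (½)/19 = (½)*(1/19) = 1/38)
√(6*28 + u(f(-3, 5))*(-23)) = √(6*28 + (1/38)*(-23)) = √(168 - 23/38) = √(6361/38) = √241718/38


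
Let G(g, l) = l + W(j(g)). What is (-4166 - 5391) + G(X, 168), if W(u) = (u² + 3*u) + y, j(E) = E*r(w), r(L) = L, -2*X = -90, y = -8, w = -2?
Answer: -1567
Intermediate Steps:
X = 45 (X = -½*(-90) = 45)
j(E) = -2*E (j(E) = E*(-2) = -2*E)
W(u) = -8 + u² + 3*u (W(u) = (u² + 3*u) - 8 = -8 + u² + 3*u)
G(g, l) = -8 + l - 6*g + 4*g² (G(g, l) = l + (-8 + (-2*g)² + 3*(-2*g)) = l + (-8 + 4*g² - 6*g) = l + (-8 - 6*g + 4*g²) = -8 + l - 6*g + 4*g²)
(-4166 - 5391) + G(X, 168) = (-4166 - 5391) + (-8 + 168 - 6*45 + 4*45²) = -9557 + (-8 + 168 - 270 + 4*2025) = -9557 + (-8 + 168 - 270 + 8100) = -9557 + 7990 = -1567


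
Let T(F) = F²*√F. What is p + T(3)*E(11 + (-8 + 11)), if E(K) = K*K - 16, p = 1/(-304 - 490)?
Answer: -1/794 + 1620*√3 ≈ 2805.9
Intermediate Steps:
p = -1/794 (p = 1/(-794) = -1/794 ≈ -0.0012594)
E(K) = -16 + K² (E(K) = K² - 16 = -16 + K²)
T(F) = F^(5/2)
p + T(3)*E(11 + (-8 + 11)) = -1/794 + 3^(5/2)*(-16 + (11 + (-8 + 11))²) = -1/794 + (9*√3)*(-16 + (11 + 3)²) = -1/794 + (9*√3)*(-16 + 14²) = -1/794 + (9*√3)*(-16 + 196) = -1/794 + (9*√3)*180 = -1/794 + 1620*√3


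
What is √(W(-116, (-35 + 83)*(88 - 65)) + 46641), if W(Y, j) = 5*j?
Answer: √52161 ≈ 228.39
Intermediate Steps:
√(W(-116, (-35 + 83)*(88 - 65)) + 46641) = √(5*((-35 + 83)*(88 - 65)) + 46641) = √(5*(48*23) + 46641) = √(5*1104 + 46641) = √(5520 + 46641) = √52161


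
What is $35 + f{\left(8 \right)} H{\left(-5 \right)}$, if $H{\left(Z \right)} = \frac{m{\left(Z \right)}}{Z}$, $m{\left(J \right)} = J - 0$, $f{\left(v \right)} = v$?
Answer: $43$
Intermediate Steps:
$m{\left(J \right)} = J$ ($m{\left(J \right)} = J + 0 = J$)
$H{\left(Z \right)} = 1$ ($H{\left(Z \right)} = \frac{Z}{Z} = 1$)
$35 + f{\left(8 \right)} H{\left(-5 \right)} = 35 + 8 \cdot 1 = 35 + 8 = 43$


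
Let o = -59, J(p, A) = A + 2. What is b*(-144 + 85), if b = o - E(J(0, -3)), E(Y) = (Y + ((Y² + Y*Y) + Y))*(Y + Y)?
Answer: 3481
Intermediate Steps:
J(p, A) = 2 + A
E(Y) = 2*Y*(2*Y + 2*Y²) (E(Y) = (Y + ((Y² + Y²) + Y))*(2*Y) = (Y + (2*Y² + Y))*(2*Y) = (Y + (Y + 2*Y²))*(2*Y) = (2*Y + 2*Y²)*(2*Y) = 2*Y*(2*Y + 2*Y²))
b = -59 (b = -59 - 4*(2 - 3)²*(1 + (2 - 3)) = -59 - 4*(-1)²*(1 - 1) = -59 - 4*0 = -59 - 1*0 = -59 + 0 = -59)
b*(-144 + 85) = -59*(-144 + 85) = -59*(-59) = 3481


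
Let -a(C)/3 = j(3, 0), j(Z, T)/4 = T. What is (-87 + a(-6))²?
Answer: 7569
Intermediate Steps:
j(Z, T) = 4*T
a(C) = 0 (a(C) = -12*0 = -3*0 = 0)
(-87 + a(-6))² = (-87 + 0)² = (-87)² = 7569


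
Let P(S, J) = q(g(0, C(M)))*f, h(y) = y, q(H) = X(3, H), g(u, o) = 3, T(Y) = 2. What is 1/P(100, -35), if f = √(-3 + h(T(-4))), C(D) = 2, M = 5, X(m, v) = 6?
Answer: -I/6 ≈ -0.16667*I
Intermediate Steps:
q(H) = 6
f = I (f = √(-3 + 2) = √(-1) = I ≈ 1.0*I)
P(S, J) = 6*I
1/P(100, -35) = 1/(6*I) = -I/6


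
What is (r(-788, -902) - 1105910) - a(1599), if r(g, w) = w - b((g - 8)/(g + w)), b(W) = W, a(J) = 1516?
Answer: -936537558/845 ≈ -1.1083e+6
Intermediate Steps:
r(g, w) = w - (-8 + g)/(g + w) (r(g, w) = w - (g - 8)/(g + w) = w - (-8 + g)/(g + w))
(r(-788, -902) - 1105910) - a(1599) = ((8 - 1*(-788) - 902*(-788 - 902))/(-788 - 902) - 1105910) - 1*1516 = ((8 + 788 - 902*(-1690))/(-1690) - 1105910) - 1516 = (-(8 + 788 + 1524380)/1690 - 1105910) - 1516 = (-1/1690*1525176 - 1105910) - 1516 = (-762588/845 - 1105910) - 1516 = -935256538/845 - 1516 = -936537558/845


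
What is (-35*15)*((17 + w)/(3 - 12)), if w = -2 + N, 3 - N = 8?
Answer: 1750/3 ≈ 583.33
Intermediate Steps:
N = -5 (N = 3 - 1*8 = 3 - 8 = -5)
w = -7 (w = -2 - 5 = -7)
(-35*15)*((17 + w)/(3 - 12)) = (-35*15)*((17 - 7)/(3 - 12)) = -5250/(-9) = -5250*(-1)/9 = -525*(-10/9) = 1750/3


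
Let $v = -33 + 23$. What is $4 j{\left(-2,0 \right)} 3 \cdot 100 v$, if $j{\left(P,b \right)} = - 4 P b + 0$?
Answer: $0$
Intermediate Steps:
$v = -10$
$j{\left(P,b \right)} = - 4 P b$ ($j{\left(P,b \right)} = - 4 P b + 0 = - 4 P b$)
$4 j{\left(-2,0 \right)} 3 \cdot 100 v = 4 \left(\left(-4\right) \left(-2\right) 0\right) 3 \cdot 100 \left(-10\right) = 4 \cdot 0 \cdot 3 \cdot 100 \left(-10\right) = 0 \cdot 3 \cdot 100 \left(-10\right) = 0 \cdot 100 \left(-10\right) = 0 \left(-10\right) = 0$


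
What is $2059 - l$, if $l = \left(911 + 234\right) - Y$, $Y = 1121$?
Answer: $2035$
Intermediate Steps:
$l = 24$ ($l = \left(911 + 234\right) - 1121 = 1145 - 1121 = 24$)
$2059 - l = 2059 - 24 = 2035$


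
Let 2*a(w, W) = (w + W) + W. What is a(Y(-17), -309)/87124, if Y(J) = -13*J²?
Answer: -4375/174248 ≈ -0.025108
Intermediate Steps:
a(w, W) = W + w/2 (a(w, W) = ((w + W) + W)/2 = ((W + w) + W)/2 = (w + 2*W)/2 = W + w/2)
a(Y(-17), -309)/87124 = (-309 + (-13*(-17)²)/2)/87124 = (-309 + (-13*289)/2)*(1/87124) = (-309 + (½)*(-3757))*(1/87124) = (-309 - 3757/2)*(1/87124) = -4375/2*1/87124 = -4375/174248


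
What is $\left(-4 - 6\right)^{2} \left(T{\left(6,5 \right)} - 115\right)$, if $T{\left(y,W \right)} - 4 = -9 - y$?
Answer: $-12600$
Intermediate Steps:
$T{\left(y,W \right)} = -5 - y$ ($T{\left(y,W \right)} = 4 - \left(9 + y\right) = -5 - y$)
$\left(-4 - 6\right)^{2} \left(T{\left(6,5 \right)} - 115\right) = \left(-4 - 6\right)^{2} \left(\left(-5 - 6\right) - 115\right) = \left(-10\right)^{2} \left(\left(-5 - 6\right) - 115\right) = 100 \left(-11 - 115\right) = 100 \left(-126\right) = -12600$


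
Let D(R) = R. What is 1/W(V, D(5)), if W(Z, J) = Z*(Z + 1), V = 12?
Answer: 1/156 ≈ 0.0064103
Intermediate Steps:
W(Z, J) = Z*(1 + Z)
1/W(V, D(5)) = 1/(12*(1 + 12)) = 1/(12*13) = 1/156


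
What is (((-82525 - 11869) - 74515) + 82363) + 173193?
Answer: 86647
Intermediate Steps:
(((-82525 - 11869) - 74515) + 82363) + 173193 = ((-94394 - 74515) + 82363) + 173193 = (-168909 + 82363) + 173193 = -86546 + 173193 = 86647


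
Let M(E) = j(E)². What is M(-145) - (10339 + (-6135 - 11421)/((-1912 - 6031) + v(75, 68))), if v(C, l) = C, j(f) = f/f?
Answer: -2905605/281 ≈ -10340.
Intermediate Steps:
j(f) = 1
M(E) = 1 (M(E) = 1² = 1)
M(-145) - (10339 + (-6135 - 11421)/((-1912 - 6031) + v(75, 68))) = 1 - (10339 + (-6135 - 11421)/((-1912 - 6031) + 75)) = 1 - (10339 - 17556/(-7943 + 75)) = 1 - (10339 - 17556/(-7868)) = 1 - (10339 - 17556*(-1/7868)) = 1 - (10339 + 627/281) = 1 - 1*2905886/281 = 1 - 2905886/281 = -2905605/281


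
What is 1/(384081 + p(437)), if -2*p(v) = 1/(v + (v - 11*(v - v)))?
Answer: 1748/671373587 ≈ 2.6036e-6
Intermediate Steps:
p(v) = -1/(4*v) (p(v) = -1/(2*(v + (v - 11*(v - v)))) = -1/(2*(v + (v - 11*0))) = -1/(2*(v + (v + 0))) = -1/(2*(v + v)) = -1/(2*v)/2 = -1/(4*v))
1/(384081 + p(437)) = 1/(384081 - ¼/437) = 1/(384081 - ¼*1/437) = 1/(384081 - 1/1748) = 1/(671373587/1748) = 1748/671373587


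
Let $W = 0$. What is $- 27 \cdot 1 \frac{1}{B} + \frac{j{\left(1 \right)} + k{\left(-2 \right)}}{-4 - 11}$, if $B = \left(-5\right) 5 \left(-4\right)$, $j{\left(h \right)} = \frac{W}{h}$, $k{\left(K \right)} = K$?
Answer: $- \frac{41}{300} \approx -0.13667$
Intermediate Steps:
$j{\left(h \right)} = 0$ ($j{\left(h \right)} = \frac{0}{h} = 0$)
$B = 100$ ($B = \left(-25\right) \left(-4\right) = 100$)
$- 27 \cdot 1 \frac{1}{B} + \frac{j{\left(1 \right)} + k{\left(-2 \right)}}{-4 - 11} = - 27 \cdot 1 \cdot \frac{1}{100} + \frac{0 - 2}{-4 - 11} = - 27 \cdot 1 \cdot \frac{1}{100} - \frac{2}{-15} = \left(-27\right) \frac{1}{100} - - \frac{2}{15} = - \frac{27}{100} + \frac{2}{15} = - \frac{41}{300}$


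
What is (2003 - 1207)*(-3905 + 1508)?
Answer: -1908012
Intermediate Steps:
(2003 - 1207)*(-3905 + 1508) = 796*(-2397) = -1908012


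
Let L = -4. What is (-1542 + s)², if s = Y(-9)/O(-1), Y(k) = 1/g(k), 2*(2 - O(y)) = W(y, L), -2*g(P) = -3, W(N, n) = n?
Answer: 85581001/36 ≈ 2.3772e+6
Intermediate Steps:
g(P) = 3/2 (g(P) = -½*(-3) = 3/2)
O(y) = 4 (O(y) = 2 - ½*(-4) = 2 + 2 = 4)
Y(k) = ⅔ (Y(k) = 1/(3/2) = ⅔)
s = ⅙ (s = (⅔)/4 = (⅔)*(¼) = ⅙ ≈ 0.16667)
(-1542 + s)² = (-1542 + ⅙)² = (-9251/6)² = 85581001/36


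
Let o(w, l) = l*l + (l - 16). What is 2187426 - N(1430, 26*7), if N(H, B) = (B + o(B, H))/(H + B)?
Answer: 28420034/13 ≈ 2.1862e+6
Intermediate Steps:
o(w, l) = -16 + l + l² (o(w, l) = l² + (-16 + l) = -16 + l + l²)
N(H, B) = (-16 + B + H + H²)/(B + H) (N(H, B) = (B + (-16 + H + H²))/(H + B) = (-16 + B + H + H²)/(B + H))
2187426 - N(1430, 26*7) = 2187426 - (-16 + 26*7 + 1430 + 1430²)/(26*7 + 1430) = 2187426 - (-16 + 182 + 1430 + 2044900)/(182 + 1430) = 2187426 - 2046496/1612 = 2187426 - 1*16504/13 = 2187426 - 16504/13 = 28420034/13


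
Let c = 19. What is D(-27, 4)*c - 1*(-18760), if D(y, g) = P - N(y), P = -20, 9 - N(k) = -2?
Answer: 18171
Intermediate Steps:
N(k) = 11 (N(k) = 9 - 1*(-2) = 9 + 2 = 11)
D(y, g) = -31 (D(y, g) = -20 - 1*11 = -20 - 11 = -31)
D(-27, 4)*c - 1*(-18760) = -31*19 - 1*(-18760) = -589 + 18760 = 18171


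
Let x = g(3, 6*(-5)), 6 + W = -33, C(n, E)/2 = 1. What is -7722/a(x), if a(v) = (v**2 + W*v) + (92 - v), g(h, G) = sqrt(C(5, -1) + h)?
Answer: -749034/1409 - 308880*sqrt(5)/1409 ≈ -1021.8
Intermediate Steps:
C(n, E) = 2 (C(n, E) = 2*1 = 2)
W = -39 (W = -6 - 33 = -39)
g(h, G) = sqrt(2 + h)
x = sqrt(5) (x = sqrt(2 + 3) = sqrt(5) ≈ 2.2361)
a(v) = 92 + v**2 - 40*v (a(v) = (v**2 - 39*v) + (92 - v) = 92 + v**2 - 40*v)
-7722/a(x) = -7722/(92 + (sqrt(5))**2 - 40*sqrt(5)) = -7722/(92 + 5 - 40*sqrt(5)) = -7722/(97 - 40*sqrt(5))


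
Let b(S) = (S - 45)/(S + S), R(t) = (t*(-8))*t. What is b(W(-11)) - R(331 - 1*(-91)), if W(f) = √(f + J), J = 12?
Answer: 1424650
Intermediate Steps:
W(f) = √(12 + f) (W(f) = √(f + 12) = √(12 + f))
R(t) = -8*t² (R(t) = (-8*t)*t = -8*t²)
b(S) = (-45 + S)/(2*S) (b(S) = (-45 + S)/((2*S)) = (-45 + S)*(1/(2*S)) = (-45 + S)/(2*S))
b(W(-11)) - R(331 - 1*(-91)) = (-45 + √(12 - 11))/(2*(√(12 - 11))) - (-8)*(331 - 1*(-91))² = (-45 + √1)/(2*(√1)) - (-8)*(331 + 91)² = (½)*(-45 + 1)/1 - (-8)*422² = (½)*1*(-44) - (-8)*178084 = -22 - 1*(-1424672) = -22 + 1424672 = 1424650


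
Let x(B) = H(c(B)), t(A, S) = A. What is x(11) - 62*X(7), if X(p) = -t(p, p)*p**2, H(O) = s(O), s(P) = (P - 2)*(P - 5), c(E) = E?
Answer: 21320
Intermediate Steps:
s(P) = (-5 + P)*(-2 + P) (s(P) = (-2 + P)*(-5 + P) = (-5 + P)*(-2 + P))
H(O) = 10 + O**2 - 7*O
x(B) = 10 + B**2 - 7*B
X(p) = -p**3 (X(p) = -p*p**2 = -p**3)
x(11) - 62*X(7) = (10 + 11**2 - 7*11) - (-62)*7**3 = (10 + 121 - 77) - (-62)*343 = 54 - 62*(-343) = 54 + 21266 = 21320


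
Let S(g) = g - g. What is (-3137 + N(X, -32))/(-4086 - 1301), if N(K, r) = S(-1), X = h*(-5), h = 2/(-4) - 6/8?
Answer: 3137/5387 ≈ 0.58233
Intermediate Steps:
h = -5/4 (h = 2*(-¼) - 6*⅛ = -½ - ¾ = -5/4 ≈ -1.2500)
S(g) = 0
X = 25/4 (X = -5/4*(-5) = 25/4 ≈ 6.2500)
N(K, r) = 0
(-3137 + N(X, -32))/(-4086 - 1301) = (-3137 + 0)/(-4086 - 1301) = -3137/(-5387) = -3137*(-1/5387) = 3137/5387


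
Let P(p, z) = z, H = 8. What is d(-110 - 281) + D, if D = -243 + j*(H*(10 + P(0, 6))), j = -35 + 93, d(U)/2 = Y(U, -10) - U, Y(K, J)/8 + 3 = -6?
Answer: 7819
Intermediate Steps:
Y(K, J) = -72 (Y(K, J) = -24 + 8*(-6) = -24 - 48 = -72)
d(U) = -144 - 2*U (d(U) = 2*(-72 - U) = -144 - 2*U)
j = 58
D = 7181 (D = -243 + 58*(8*(10 + 6)) = -243 + 58*(8*16) = -243 + 58*128 = -243 + 7424 = 7181)
d(-110 - 281) + D = (-144 - 2*(-110 - 281)) + 7181 = (-144 - 2*(-391)) + 7181 = (-144 + 782) + 7181 = 638 + 7181 = 7819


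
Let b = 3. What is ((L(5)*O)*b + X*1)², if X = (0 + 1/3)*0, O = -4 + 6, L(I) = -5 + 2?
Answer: 324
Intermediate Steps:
L(I) = -3
O = 2
X = 0 (X = (0 + 1*(⅓))*0 = (0 + ⅓)*0 = (⅓)*0 = 0)
((L(5)*O)*b + X*1)² = (-3*2*3 + 0*1)² = (-6*3 + 0)² = (-18 + 0)² = (-18)² = 324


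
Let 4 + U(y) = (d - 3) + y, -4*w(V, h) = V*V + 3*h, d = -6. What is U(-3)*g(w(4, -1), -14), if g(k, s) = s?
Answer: 224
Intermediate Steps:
w(V, h) = -3*h/4 - V**2/4 (w(V, h) = -(V*V + 3*h)/4 = -(V**2 + 3*h)/4 = -3*h/4 - V**2/4)
U(y) = -13 + y (U(y) = -4 + ((-6 - 3) + y) = -4 + (-9 + y) = -13 + y)
U(-3)*g(w(4, -1), -14) = (-13 - 3)*(-14) = -16*(-14) = 224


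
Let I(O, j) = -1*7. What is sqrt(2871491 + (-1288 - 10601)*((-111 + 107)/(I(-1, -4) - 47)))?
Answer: sqrt(25835493)/3 ≈ 1694.3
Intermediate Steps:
I(O, j) = -7
sqrt(2871491 + (-1288 - 10601)*((-111 + 107)/(I(-1, -4) - 47))) = sqrt(2871491 + (-1288 - 10601)*((-111 + 107)/(-7 - 47))) = sqrt(2871491 - (-47556)/(-54)) = sqrt(2871491 - (-47556)*(-1)/54) = sqrt(2871491 - 11889*2/27) = sqrt(2871491 - 2642/3) = sqrt(8611831/3) = sqrt(25835493)/3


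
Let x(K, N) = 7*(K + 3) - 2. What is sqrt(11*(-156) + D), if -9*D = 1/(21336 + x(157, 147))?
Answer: I*sqrt(7786588621958)/67362 ≈ 41.425*I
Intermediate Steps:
x(K, N) = 19 + 7*K (x(K, N) = 7*(3 + K) - 2 = (21 + 7*K) - 2 = 19 + 7*K)
D = -1/202086 (D = -1/(9*(21336 + (19 + 7*157))) = -1/(9*(21336 + (19 + 1099))) = -1/(9*(21336 + 1118)) = -1/9/22454 = -1/9*1/22454 = -1/202086 ≈ -4.9484e-6)
sqrt(11*(-156) + D) = sqrt(11*(-156) - 1/202086) = sqrt(-1716 - 1/202086) = sqrt(-346779577/202086) = I*sqrt(7786588621958)/67362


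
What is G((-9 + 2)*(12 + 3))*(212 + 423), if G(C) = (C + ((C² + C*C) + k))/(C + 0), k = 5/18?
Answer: -50166905/378 ≈ -1.3272e+5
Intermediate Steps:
k = 5/18 (k = 5*(1/18) = 5/18 ≈ 0.27778)
G(C) = (5/18 + C + 2*C²)/C (G(C) = (C + ((C² + C*C) + 5/18))/(C + 0) = (C + ((C² + C²) + 5/18))/C = (C + (2*C² + 5/18))/C = (C + (5/18 + 2*C²))/C = (5/18 + C + 2*C²)/C)
G((-9 + 2)*(12 + 3))*(212 + 423) = (1 + 2*((-9 + 2)*(12 + 3)) + 5/(18*(((-9 + 2)*(12 + 3)))))*(212 + 423) = (1 + 2*(-7*15) + 5/(18*((-7*15))))*635 = (1 + 2*(-105) + (5/18)/(-105))*635 = (1 - 210 + (5/18)*(-1/105))*635 = (1 - 210 - 1/378)*635 = -79003/378*635 = -50166905/378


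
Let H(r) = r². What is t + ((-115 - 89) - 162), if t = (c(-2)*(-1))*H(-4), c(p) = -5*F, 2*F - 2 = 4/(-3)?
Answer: -1018/3 ≈ -339.33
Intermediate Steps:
F = ⅓ (F = 1 + (4/(-3))/2 = 1 + (4*(-⅓))/2 = 1 + (½)*(-4/3) = 1 - ⅔ = ⅓ ≈ 0.33333)
c(p) = -5/3 (c(p) = -5*⅓ = -5/3)
t = 80/3 (t = -5/3*(-1)*(-4)² = (5/3)*16 = 80/3 ≈ 26.667)
t + ((-115 - 89) - 162) = 80/3 + ((-115 - 89) - 162) = 80/3 + (-204 - 162) = 80/3 - 366 = -1018/3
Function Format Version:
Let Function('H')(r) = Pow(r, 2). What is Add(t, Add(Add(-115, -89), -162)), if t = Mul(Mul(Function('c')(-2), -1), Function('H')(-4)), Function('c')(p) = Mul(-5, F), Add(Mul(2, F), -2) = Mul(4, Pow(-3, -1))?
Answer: Rational(-1018, 3) ≈ -339.33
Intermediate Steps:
F = Rational(1, 3) (F = Add(1, Mul(Rational(1, 2), Mul(4, Pow(-3, -1)))) = Add(1, Mul(Rational(1, 2), Mul(4, Rational(-1, 3)))) = Add(1, Mul(Rational(1, 2), Rational(-4, 3))) = Add(1, Rational(-2, 3)) = Rational(1, 3) ≈ 0.33333)
Function('c')(p) = Rational(-5, 3) (Function('c')(p) = Mul(-5, Rational(1, 3)) = Rational(-5, 3))
t = Rational(80, 3) (t = Mul(Mul(Rational(-5, 3), -1), Pow(-4, 2)) = Mul(Rational(5, 3), 16) = Rational(80, 3) ≈ 26.667)
Add(t, Add(Add(-115, -89), -162)) = Add(Rational(80, 3), Add(Add(-115, -89), -162)) = Add(Rational(80, 3), Add(-204, -162)) = Add(Rational(80, 3), -366) = Rational(-1018, 3)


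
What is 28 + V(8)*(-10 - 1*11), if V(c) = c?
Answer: -140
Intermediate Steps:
28 + V(8)*(-10 - 1*11) = 28 + 8*(-10 - 1*11) = 28 + 8*(-10 - 11) = 28 + 8*(-21) = 28 - 168 = -140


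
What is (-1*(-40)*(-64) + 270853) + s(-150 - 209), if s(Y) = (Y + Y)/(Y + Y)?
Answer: 268294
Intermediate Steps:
s(Y) = 1 (s(Y) = (2*Y)/((2*Y)) = (2*Y)*(1/(2*Y)) = 1)
(-1*(-40)*(-64) + 270853) + s(-150 - 209) = (-1*(-40)*(-64) + 270853) + 1 = (40*(-64) + 270853) + 1 = (-2560 + 270853) + 1 = 268293 + 1 = 268294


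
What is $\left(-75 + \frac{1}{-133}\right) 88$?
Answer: $- \frac{877888}{133} \approx -6600.7$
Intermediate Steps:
$\left(-75 + \frac{1}{-133}\right) 88 = \left(-75 - \frac{1}{133}\right) 88 = \left(- \frac{9976}{133}\right) 88 = - \frac{877888}{133}$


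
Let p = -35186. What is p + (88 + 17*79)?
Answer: -33755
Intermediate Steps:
p + (88 + 17*79) = -35186 + (88 + 17*79) = -35186 + (88 + 1343) = -35186 + 1431 = -33755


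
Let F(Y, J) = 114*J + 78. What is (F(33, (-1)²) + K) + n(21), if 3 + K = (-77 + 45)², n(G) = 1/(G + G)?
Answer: 50947/42 ≈ 1213.0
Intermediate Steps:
F(Y, J) = 78 + 114*J
n(G) = 1/(2*G)
K = 1021 (K = -3 + (-77 + 45)² = -3 + (-32)² = -3 + 1024 = 1021)
(F(33, (-1)²) + K) + n(21) = ((78 + 114*(-1)²) + 1021) + (½)/21 = ((78 + 114*1) + 1021) + (½)*(1/21) = ((78 + 114) + 1021) + 1/42 = (192 + 1021) + 1/42 = 1213 + 1/42 = 50947/42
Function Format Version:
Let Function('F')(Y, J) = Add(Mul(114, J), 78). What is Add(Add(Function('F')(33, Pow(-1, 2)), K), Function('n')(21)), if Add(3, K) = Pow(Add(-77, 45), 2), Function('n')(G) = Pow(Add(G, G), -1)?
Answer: Rational(50947, 42) ≈ 1213.0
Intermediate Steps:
Function('F')(Y, J) = Add(78, Mul(114, J))
Function('n')(G) = Mul(Rational(1, 2), Pow(G, -1)) (Function('n')(G) = Pow(Mul(2, G), -1) = Mul(Rational(1, 2), Pow(G, -1)))
K = 1021 (K = Add(-3, Pow(Add(-77, 45), 2)) = Add(-3, Pow(-32, 2)) = Add(-3, 1024) = 1021)
Add(Add(Function('F')(33, Pow(-1, 2)), K), Function('n')(21)) = Add(Add(Add(78, Mul(114, Pow(-1, 2))), 1021), Mul(Rational(1, 2), Pow(21, -1))) = Add(Add(Add(78, Mul(114, 1)), 1021), Mul(Rational(1, 2), Rational(1, 21))) = Add(Add(Add(78, 114), 1021), Rational(1, 42)) = Add(Add(192, 1021), Rational(1, 42)) = Add(1213, Rational(1, 42)) = Rational(50947, 42)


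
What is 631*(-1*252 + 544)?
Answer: 184252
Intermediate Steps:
631*(-1*252 + 544) = 631*(-252 + 544) = 631*292 = 184252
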